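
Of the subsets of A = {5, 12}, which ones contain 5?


A subset of A contains 5 iff the remaining 1 elements form any subset of A \ {5}.
Count: 2^(n-1) = 2^1 = 2
Subsets containing 5: {5}, {5, 12}

Subsets containing 5 (2 total): {5}, {5, 12}


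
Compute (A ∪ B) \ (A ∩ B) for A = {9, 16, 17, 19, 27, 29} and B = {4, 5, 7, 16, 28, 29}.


A △ B = (A \ B) ∪ (B \ A) = elements in exactly one of A or B
A \ B = {9, 17, 19, 27}
B \ A = {4, 5, 7, 28}
A △ B = {4, 5, 7, 9, 17, 19, 27, 28}

A △ B = {4, 5, 7, 9, 17, 19, 27, 28}


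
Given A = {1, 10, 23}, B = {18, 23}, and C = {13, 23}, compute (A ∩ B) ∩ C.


A ∩ B = {23}
(A ∩ B) ∩ C = {23}

A ∩ B ∩ C = {23}


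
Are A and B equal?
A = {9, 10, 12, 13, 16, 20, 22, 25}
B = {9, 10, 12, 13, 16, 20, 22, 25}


Two sets are equal iff they have exactly the same elements.
A = {9, 10, 12, 13, 16, 20, 22, 25}
B = {9, 10, 12, 13, 16, 20, 22, 25}
Same elements → A = B

Yes, A = B


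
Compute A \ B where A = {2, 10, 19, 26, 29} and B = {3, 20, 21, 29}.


A \ B = elements in A but not in B
A = {2, 10, 19, 26, 29}
B = {3, 20, 21, 29}
Remove from A any elements in B
A \ B = {2, 10, 19, 26}

A \ B = {2, 10, 19, 26}


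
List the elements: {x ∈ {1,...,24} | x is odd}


Checking each candidate:
Condition: odd numbers in {1,...,24}
Result = {1, 3, 5, 7, 9, 11, 13, 15, 17, 19, 21, 23}

{1, 3, 5, 7, 9, 11, 13, 15, 17, 19, 21, 23}


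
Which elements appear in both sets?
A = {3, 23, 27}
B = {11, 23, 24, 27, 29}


A ∩ B = elements in both A and B
A = {3, 23, 27}
B = {11, 23, 24, 27, 29}
A ∩ B = {23, 27}

A ∩ B = {23, 27}


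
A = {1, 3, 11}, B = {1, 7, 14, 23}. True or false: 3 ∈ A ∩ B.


A = {1, 3, 11}, B = {1, 7, 14, 23}
A ∩ B = elements in both A and B
A ∩ B = {1}
Checking if 3 ∈ A ∩ B
3 is not in A ∩ B → False

3 ∉ A ∩ B


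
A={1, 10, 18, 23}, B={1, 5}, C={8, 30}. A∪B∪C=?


A ∪ B = {1, 5, 10, 18, 23}
(A ∪ B) ∪ C = {1, 5, 8, 10, 18, 23, 30}

A ∪ B ∪ C = {1, 5, 8, 10, 18, 23, 30}


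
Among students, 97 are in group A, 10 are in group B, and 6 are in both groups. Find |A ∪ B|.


|A ∪ B| = |A| + |B| - |A ∩ B|
= 97 + 10 - 6
= 101

|A ∪ B| = 101


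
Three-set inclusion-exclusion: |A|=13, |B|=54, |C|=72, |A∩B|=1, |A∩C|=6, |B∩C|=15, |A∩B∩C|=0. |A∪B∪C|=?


|A∪B∪C| = |A|+|B|+|C| - |A∩B|-|A∩C|-|B∩C| + |A∩B∩C|
= 13+54+72 - 1-6-15 + 0
= 139 - 22 + 0
= 117

|A ∪ B ∪ C| = 117


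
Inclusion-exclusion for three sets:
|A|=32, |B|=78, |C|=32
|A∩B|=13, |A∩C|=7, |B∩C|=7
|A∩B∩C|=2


|A∪B∪C| = |A|+|B|+|C| - |A∩B|-|A∩C|-|B∩C| + |A∩B∩C|
= 32+78+32 - 13-7-7 + 2
= 142 - 27 + 2
= 117

|A ∪ B ∪ C| = 117


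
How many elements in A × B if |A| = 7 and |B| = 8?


|A × B| = |A| × |B|
= 7 × 8
= 56

|A × B| = 56


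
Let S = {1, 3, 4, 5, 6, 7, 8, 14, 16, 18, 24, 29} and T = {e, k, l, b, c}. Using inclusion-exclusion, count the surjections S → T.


n = |S| = 12, k = |T| = 5. Surjections via inclusion-exclusion:
S(n,k) = Σ(-1)^i × C(k,i) × (k-i)^n, i=0 to k
i=0: (-1)^0×C(5,0)×5^12 = 244140625
i=1: (-1)^1×C(5,1)×4^12 = -83886080
i=2: (-1)^2×C(5,2)×3^12 = 5314410
i=3: (-1)^3×C(5,3)×2^12 = -40960
i=4: (-1)^4×C(5,4)×1^12 = 5
i=5: (-1)^5×C(5,5)×0^12 = 0
Total = 165528000

Number of surjections = 165528000


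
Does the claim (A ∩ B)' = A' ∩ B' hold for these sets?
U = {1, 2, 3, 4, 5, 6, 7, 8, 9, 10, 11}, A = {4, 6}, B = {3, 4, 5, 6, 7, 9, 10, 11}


LHS: A ∩ B = {4, 6}
(A ∩ B)' = U \ (A ∩ B) = {1, 2, 3, 5, 7, 8, 9, 10, 11}
A' = {1, 2, 3, 5, 7, 8, 9, 10, 11}, B' = {1, 2, 8}
Claimed RHS: A' ∩ B' = {1, 2, 8}
Identity is INVALID: LHS = {1, 2, 3, 5, 7, 8, 9, 10, 11} but the RHS claimed here equals {1, 2, 8}. The correct form is (A ∩ B)' = A' ∪ B'.

Identity is invalid: (A ∩ B)' = {1, 2, 3, 5, 7, 8, 9, 10, 11} but A' ∩ B' = {1, 2, 8}. The correct De Morgan law is (A ∩ B)' = A' ∪ B'.


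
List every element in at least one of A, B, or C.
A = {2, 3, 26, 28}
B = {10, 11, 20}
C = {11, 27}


A ∪ B = {2, 3, 10, 11, 20, 26, 28}
(A ∪ B) ∪ C = {2, 3, 10, 11, 20, 26, 27, 28}

A ∪ B ∪ C = {2, 3, 10, 11, 20, 26, 27, 28}


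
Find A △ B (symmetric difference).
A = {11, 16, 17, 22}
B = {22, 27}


A △ B = (A \ B) ∪ (B \ A) = elements in exactly one of A or B
A \ B = {11, 16, 17}
B \ A = {27}
A △ B = {11, 16, 17, 27}

A △ B = {11, 16, 17, 27}


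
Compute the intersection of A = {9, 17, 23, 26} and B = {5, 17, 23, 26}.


A ∩ B = elements in both A and B
A = {9, 17, 23, 26}
B = {5, 17, 23, 26}
A ∩ B = {17, 23, 26}

A ∩ B = {17, 23, 26}


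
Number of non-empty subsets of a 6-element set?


Total subsets = 2^n = 2^6 = 64
Non-empty subsets exclude the empty set: 2^n - 1
= 64 - 1
= 63

Number of non-empty subsets = 63


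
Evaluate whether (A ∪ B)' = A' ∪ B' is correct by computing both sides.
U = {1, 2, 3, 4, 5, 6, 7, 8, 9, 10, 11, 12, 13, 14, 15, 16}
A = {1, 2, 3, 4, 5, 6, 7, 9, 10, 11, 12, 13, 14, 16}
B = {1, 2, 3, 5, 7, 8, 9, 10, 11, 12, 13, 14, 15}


LHS: A ∪ B = {1, 2, 3, 4, 5, 6, 7, 8, 9, 10, 11, 12, 13, 14, 15, 16}
(A ∪ B)' = U \ (A ∪ B) = ∅
A' = {8, 15}, B' = {4, 6, 16}
Claimed RHS: A' ∪ B' = {4, 6, 8, 15, 16}
Identity is INVALID: LHS = ∅ but the RHS claimed here equals {4, 6, 8, 15, 16}. The correct form is (A ∪ B)' = A' ∩ B'.

Identity is invalid: (A ∪ B)' = ∅ but A' ∪ B' = {4, 6, 8, 15, 16}. The correct De Morgan law is (A ∪ B)' = A' ∩ B'.


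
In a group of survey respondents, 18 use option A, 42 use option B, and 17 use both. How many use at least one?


|A ∪ B| = |A| + |B| - |A ∩ B|
= 18 + 42 - 17
= 43

|A ∪ B| = 43


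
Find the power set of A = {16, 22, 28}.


|A| = 3, so |P(A)| = 2^3 = 8
Enumerate subsets by cardinality (0 to 3):
∅, {16}, {22}, {28}, {16, 22}, {16, 28}, {22, 28}, {16, 22, 28}

P(A) has 8 subsets: ∅, {16}, {22}, {28}, {16, 22}, {16, 28}, {22, 28}, {16, 22, 28}


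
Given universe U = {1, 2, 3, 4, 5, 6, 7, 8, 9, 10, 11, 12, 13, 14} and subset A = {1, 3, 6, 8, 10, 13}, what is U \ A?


Aᶜ = U \ A = elements in U but not in A
U = {1, 2, 3, 4, 5, 6, 7, 8, 9, 10, 11, 12, 13, 14}
A = {1, 3, 6, 8, 10, 13}
Aᶜ = {2, 4, 5, 7, 9, 11, 12, 14}

Aᶜ = {2, 4, 5, 7, 9, 11, 12, 14}


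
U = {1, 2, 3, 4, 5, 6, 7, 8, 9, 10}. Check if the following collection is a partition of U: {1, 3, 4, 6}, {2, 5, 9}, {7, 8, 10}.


A partition requires: (1) non-empty parts, (2) pairwise disjoint, (3) union = U
Parts: {1, 3, 4, 6}, {2, 5, 9}, {7, 8, 10}
Union of parts: {1, 2, 3, 4, 5, 6, 7, 8, 9, 10}
U = {1, 2, 3, 4, 5, 6, 7, 8, 9, 10}
All non-empty? True
Pairwise disjoint? True
Covers U? True

Yes, valid partition


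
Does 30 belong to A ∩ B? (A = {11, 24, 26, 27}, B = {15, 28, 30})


A = {11, 24, 26, 27}, B = {15, 28, 30}
A ∩ B = elements in both A and B
A ∩ B = ∅
Checking if 30 ∈ A ∩ B
30 is not in A ∩ B → False

30 ∉ A ∩ B


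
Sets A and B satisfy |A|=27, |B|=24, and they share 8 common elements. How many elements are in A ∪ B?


|A ∪ B| = |A| + |B| - |A ∩ B|
= 27 + 24 - 8
= 43

|A ∪ B| = 43


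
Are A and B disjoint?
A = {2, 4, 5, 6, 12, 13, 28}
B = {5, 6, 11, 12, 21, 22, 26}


Disjoint means A ∩ B = ∅.
A ∩ B = {5, 6, 12}
A ∩ B ≠ ∅, so A and B are NOT disjoint.

No, A and B are not disjoint (A ∩ B = {5, 6, 12})


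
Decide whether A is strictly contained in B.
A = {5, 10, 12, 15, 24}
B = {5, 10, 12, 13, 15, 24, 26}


A ⊂ B requires: A ⊆ B AND A ≠ B.
A ⊆ B? Yes
A = B? No
A ⊂ B: Yes (A is a proper subset of B)

Yes, A ⊂ B


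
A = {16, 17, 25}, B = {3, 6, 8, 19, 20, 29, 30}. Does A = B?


Two sets are equal iff they have exactly the same elements.
A = {16, 17, 25}
B = {3, 6, 8, 19, 20, 29, 30}
Differences: {3, 6, 8, 16, 17, 19, 20, 25, 29, 30}
A ≠ B

No, A ≠ B


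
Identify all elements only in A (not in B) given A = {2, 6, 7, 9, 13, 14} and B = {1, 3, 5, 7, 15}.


A = {2, 6, 7, 9, 13, 14}
B = {1, 3, 5, 7, 15}
Region: only in A (not in B)
Elements: {2, 6, 9, 13, 14}

Elements only in A (not in B): {2, 6, 9, 13, 14}


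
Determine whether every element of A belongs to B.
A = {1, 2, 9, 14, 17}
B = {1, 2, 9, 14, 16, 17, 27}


A ⊆ B means every element of A is in B.
All elements of A are in B.
So A ⊆ B.

Yes, A ⊆ B


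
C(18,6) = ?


C(n,k) = n! / (k!(n-k)!)
C(18,6) = 18! / (6!12!)
= 18564

C(18,6) = 18564


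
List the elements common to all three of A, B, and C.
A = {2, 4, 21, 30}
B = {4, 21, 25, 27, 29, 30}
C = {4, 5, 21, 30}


A ∩ B = {4, 21, 30}
(A ∩ B) ∩ C = {4, 21, 30}

A ∩ B ∩ C = {4, 21, 30}


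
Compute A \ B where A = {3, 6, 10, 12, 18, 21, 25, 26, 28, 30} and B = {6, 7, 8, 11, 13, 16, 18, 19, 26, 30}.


A \ B = elements in A but not in B
A = {3, 6, 10, 12, 18, 21, 25, 26, 28, 30}
B = {6, 7, 8, 11, 13, 16, 18, 19, 26, 30}
Remove from A any elements in B
A \ B = {3, 10, 12, 21, 25, 28}

A \ B = {3, 10, 12, 21, 25, 28}


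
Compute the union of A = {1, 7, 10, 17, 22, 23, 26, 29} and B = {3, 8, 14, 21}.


A ∪ B = all elements in A or B (or both)
A = {1, 7, 10, 17, 22, 23, 26, 29}
B = {3, 8, 14, 21}
A ∪ B = {1, 3, 7, 8, 10, 14, 17, 21, 22, 23, 26, 29}

A ∪ B = {1, 3, 7, 8, 10, 14, 17, 21, 22, 23, 26, 29}


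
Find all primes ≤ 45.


Checking each candidate:
Condition: primes ≤ 45
Result = {2, 3, 5, 7, 11, 13, 17, 19, 23, 29, 31, 37, 41, 43}

{2, 3, 5, 7, 11, 13, 17, 19, 23, 29, 31, 37, 41, 43}


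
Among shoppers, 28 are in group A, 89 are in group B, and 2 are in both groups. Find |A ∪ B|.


|A ∪ B| = |A| + |B| - |A ∩ B|
= 28 + 89 - 2
= 115

|A ∪ B| = 115


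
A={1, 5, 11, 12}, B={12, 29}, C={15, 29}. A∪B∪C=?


A ∪ B = {1, 5, 11, 12, 29}
(A ∪ B) ∪ C = {1, 5, 11, 12, 15, 29}

A ∪ B ∪ C = {1, 5, 11, 12, 15, 29}


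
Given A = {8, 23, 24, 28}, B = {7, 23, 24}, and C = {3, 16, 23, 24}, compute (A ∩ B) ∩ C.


A ∩ B = {23, 24}
(A ∩ B) ∩ C = {23, 24}

A ∩ B ∩ C = {23, 24}


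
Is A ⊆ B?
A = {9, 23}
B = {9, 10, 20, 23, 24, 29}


A ⊆ B means every element of A is in B.
All elements of A are in B.
So A ⊆ B.

Yes, A ⊆ B


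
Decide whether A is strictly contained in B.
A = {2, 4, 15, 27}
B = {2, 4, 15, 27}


A ⊂ B requires: A ⊆ B AND A ≠ B.
A ⊆ B? Yes
A = B? Yes
A = B, so A is not a PROPER subset.

No, A is not a proper subset of B


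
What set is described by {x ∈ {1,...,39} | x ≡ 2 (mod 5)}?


Checking each candidate:
Condition: x in {1,...,39} with x ≡ 2 (mod 5)
Result = {2, 7, 12, 17, 22, 27, 32, 37}

{2, 7, 12, 17, 22, 27, 32, 37}


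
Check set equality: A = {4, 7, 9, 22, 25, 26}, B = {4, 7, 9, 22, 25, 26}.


Two sets are equal iff they have exactly the same elements.
A = {4, 7, 9, 22, 25, 26}
B = {4, 7, 9, 22, 25, 26}
Same elements → A = B

Yes, A = B


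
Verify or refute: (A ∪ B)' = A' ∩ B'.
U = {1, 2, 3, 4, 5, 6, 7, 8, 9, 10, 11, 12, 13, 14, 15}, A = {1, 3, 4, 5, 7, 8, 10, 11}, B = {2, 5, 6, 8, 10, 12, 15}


LHS: A ∪ B = {1, 2, 3, 4, 5, 6, 7, 8, 10, 11, 12, 15}
(A ∪ B)' = U \ (A ∪ B) = {9, 13, 14}
A' = {2, 6, 9, 12, 13, 14, 15}, B' = {1, 3, 4, 7, 9, 11, 13, 14}
Claimed RHS: A' ∩ B' = {9, 13, 14}
Identity is VALID: LHS = RHS = {9, 13, 14} ✓

Identity is valid. (A ∪ B)' = A' ∩ B' = {9, 13, 14}


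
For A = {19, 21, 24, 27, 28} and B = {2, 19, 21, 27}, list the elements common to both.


A ∩ B = elements in both A and B
A = {19, 21, 24, 27, 28}
B = {2, 19, 21, 27}
A ∩ B = {19, 21, 27}

A ∩ B = {19, 21, 27}


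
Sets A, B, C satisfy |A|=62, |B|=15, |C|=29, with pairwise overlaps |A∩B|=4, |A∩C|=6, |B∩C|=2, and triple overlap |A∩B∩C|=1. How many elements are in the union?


|A∪B∪C| = |A|+|B|+|C| - |A∩B|-|A∩C|-|B∩C| + |A∩B∩C|
= 62+15+29 - 4-6-2 + 1
= 106 - 12 + 1
= 95

|A ∪ B ∪ C| = 95


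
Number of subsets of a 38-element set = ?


Number of subsets = 2^n
= 2^38
= 274877906944

|P(A)| = 274877906944


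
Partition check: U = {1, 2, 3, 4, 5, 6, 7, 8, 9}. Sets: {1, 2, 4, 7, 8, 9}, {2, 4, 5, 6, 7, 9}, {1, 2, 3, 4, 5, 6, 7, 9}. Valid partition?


A partition requires: (1) non-empty parts, (2) pairwise disjoint, (3) union = U
Parts: {1, 2, 4, 7, 8, 9}, {2, 4, 5, 6, 7, 9}, {1, 2, 3, 4, 5, 6, 7, 9}
Union of parts: {1, 2, 3, 4, 5, 6, 7, 8, 9}
U = {1, 2, 3, 4, 5, 6, 7, 8, 9}
All non-empty? True
Pairwise disjoint? False
Covers U? True

No, not a valid partition


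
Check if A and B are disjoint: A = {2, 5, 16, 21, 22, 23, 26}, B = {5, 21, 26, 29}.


Disjoint means A ∩ B = ∅.
A ∩ B = {5, 21, 26}
A ∩ B ≠ ∅, so A and B are NOT disjoint.

No, A and B are not disjoint (A ∩ B = {5, 21, 26})


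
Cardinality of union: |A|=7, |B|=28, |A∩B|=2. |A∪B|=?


|A ∪ B| = |A| + |B| - |A ∩ B|
= 7 + 28 - 2
= 33

|A ∪ B| = 33


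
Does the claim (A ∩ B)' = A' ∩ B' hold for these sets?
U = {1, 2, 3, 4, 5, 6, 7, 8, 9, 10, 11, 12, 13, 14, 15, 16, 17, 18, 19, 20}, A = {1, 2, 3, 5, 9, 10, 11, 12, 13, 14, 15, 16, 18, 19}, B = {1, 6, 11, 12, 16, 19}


LHS: A ∩ B = {1, 11, 12, 16, 19}
(A ∩ B)' = U \ (A ∩ B) = {2, 3, 4, 5, 6, 7, 8, 9, 10, 13, 14, 15, 17, 18, 20}
A' = {4, 6, 7, 8, 17, 20}, B' = {2, 3, 4, 5, 7, 8, 9, 10, 13, 14, 15, 17, 18, 20}
Claimed RHS: A' ∩ B' = {4, 7, 8, 17, 20}
Identity is INVALID: LHS = {2, 3, 4, 5, 6, 7, 8, 9, 10, 13, 14, 15, 17, 18, 20} but the RHS claimed here equals {4, 7, 8, 17, 20}. The correct form is (A ∩ B)' = A' ∪ B'.

Identity is invalid: (A ∩ B)' = {2, 3, 4, 5, 6, 7, 8, 9, 10, 13, 14, 15, 17, 18, 20} but A' ∩ B' = {4, 7, 8, 17, 20}. The correct De Morgan law is (A ∩ B)' = A' ∪ B'.


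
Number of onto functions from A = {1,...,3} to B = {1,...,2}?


n = |A| = 3, k = |B| = 2. Surjections via inclusion-exclusion:
S(n,k) = Σ(-1)^i × C(k,i) × (k-i)^n, i=0 to k
i=0: (-1)^0×C(2,0)×2^3 = 8
i=1: (-1)^1×C(2,1)×1^3 = -2
i=2: (-1)^2×C(2,2)×0^3 = 0
Total = 6

Number of surjections = 6


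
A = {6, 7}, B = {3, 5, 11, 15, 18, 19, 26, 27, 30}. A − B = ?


A \ B = elements in A but not in B
A = {6, 7}
B = {3, 5, 11, 15, 18, 19, 26, 27, 30}
Remove from A any elements in B
A \ B = {6, 7}

A \ B = {6, 7}


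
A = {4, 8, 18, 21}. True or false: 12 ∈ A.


A = {4, 8, 18, 21}
Checking if 12 is in A
12 is not in A → False

12 ∉ A


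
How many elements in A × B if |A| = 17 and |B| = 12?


|A × B| = |A| × |B|
= 17 × 12
= 204

|A × B| = 204


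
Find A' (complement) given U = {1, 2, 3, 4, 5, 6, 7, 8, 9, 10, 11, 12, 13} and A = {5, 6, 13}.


Aᶜ = U \ A = elements in U but not in A
U = {1, 2, 3, 4, 5, 6, 7, 8, 9, 10, 11, 12, 13}
A = {5, 6, 13}
Aᶜ = {1, 2, 3, 4, 7, 8, 9, 10, 11, 12}

Aᶜ = {1, 2, 3, 4, 7, 8, 9, 10, 11, 12}


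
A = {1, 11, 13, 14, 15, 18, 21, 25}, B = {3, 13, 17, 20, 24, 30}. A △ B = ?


A △ B = (A \ B) ∪ (B \ A) = elements in exactly one of A or B
A \ B = {1, 11, 14, 15, 18, 21, 25}
B \ A = {3, 17, 20, 24, 30}
A △ B = {1, 3, 11, 14, 15, 17, 18, 20, 21, 24, 25, 30}

A △ B = {1, 3, 11, 14, 15, 17, 18, 20, 21, 24, 25, 30}


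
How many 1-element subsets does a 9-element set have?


C(n,k) = n! / (k!(n-k)!)
C(9,1) = 9! / (1!8!)
= 9

C(9,1) = 9


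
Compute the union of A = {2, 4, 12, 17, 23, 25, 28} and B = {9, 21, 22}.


A ∪ B = all elements in A or B (or both)
A = {2, 4, 12, 17, 23, 25, 28}
B = {9, 21, 22}
A ∪ B = {2, 4, 9, 12, 17, 21, 22, 23, 25, 28}

A ∪ B = {2, 4, 9, 12, 17, 21, 22, 23, 25, 28}


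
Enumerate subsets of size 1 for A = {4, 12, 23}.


|A| = 3, so A has C(3,1) = 3 subsets of size 1.
Enumerate by choosing 1 elements from A at a time:
{4}, {12}, {23}

1-element subsets (3 total): {4}, {12}, {23}


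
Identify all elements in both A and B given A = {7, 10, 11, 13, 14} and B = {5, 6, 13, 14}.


A = {7, 10, 11, 13, 14}
B = {5, 6, 13, 14}
Region: in both A and B
Elements: {13, 14}

Elements in both A and B: {13, 14}


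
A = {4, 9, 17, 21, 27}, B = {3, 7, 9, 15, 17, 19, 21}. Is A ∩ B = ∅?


Disjoint means A ∩ B = ∅.
A ∩ B = {9, 17, 21}
A ∩ B ≠ ∅, so A and B are NOT disjoint.

No, A and B are not disjoint (A ∩ B = {9, 17, 21})


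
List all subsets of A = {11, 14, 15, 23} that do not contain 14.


A subset of A that omits 14 is a subset of A \ {14}, so there are 2^(n-1) = 2^3 = 8 of them.
Subsets excluding 14: ∅, {11}, {15}, {23}, {11, 15}, {11, 23}, {15, 23}, {11, 15, 23}

Subsets excluding 14 (8 total): ∅, {11}, {15}, {23}, {11, 15}, {11, 23}, {15, 23}, {11, 15, 23}


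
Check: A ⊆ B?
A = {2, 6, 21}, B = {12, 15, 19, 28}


A ⊆ B means every element of A is in B.
Elements in A not in B: {2, 6, 21}
So A ⊄ B.

No, A ⊄ B


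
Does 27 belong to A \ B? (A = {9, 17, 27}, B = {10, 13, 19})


A = {9, 17, 27}, B = {10, 13, 19}
A \ B = elements in A but not in B
A \ B = {9, 17, 27}
Checking if 27 ∈ A \ B
27 is in A \ B → True

27 ∈ A \ B


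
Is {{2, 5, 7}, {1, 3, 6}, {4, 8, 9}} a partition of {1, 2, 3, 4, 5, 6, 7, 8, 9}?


A partition requires: (1) non-empty parts, (2) pairwise disjoint, (3) union = U
Parts: {2, 5, 7}, {1, 3, 6}, {4, 8, 9}
Union of parts: {1, 2, 3, 4, 5, 6, 7, 8, 9}
U = {1, 2, 3, 4, 5, 6, 7, 8, 9}
All non-empty? True
Pairwise disjoint? True
Covers U? True

Yes, valid partition


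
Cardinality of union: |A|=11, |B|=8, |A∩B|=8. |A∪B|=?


|A ∪ B| = |A| + |B| - |A ∩ B|
= 11 + 8 - 8
= 11

|A ∪ B| = 11


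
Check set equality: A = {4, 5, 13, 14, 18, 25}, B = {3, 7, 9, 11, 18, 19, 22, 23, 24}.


Two sets are equal iff they have exactly the same elements.
A = {4, 5, 13, 14, 18, 25}
B = {3, 7, 9, 11, 18, 19, 22, 23, 24}
Differences: {3, 4, 5, 7, 9, 11, 13, 14, 19, 22, 23, 24, 25}
A ≠ B

No, A ≠ B


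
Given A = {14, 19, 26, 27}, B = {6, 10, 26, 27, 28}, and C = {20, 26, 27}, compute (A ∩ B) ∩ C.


A ∩ B = {26, 27}
(A ∩ B) ∩ C = {26, 27}

A ∩ B ∩ C = {26, 27}


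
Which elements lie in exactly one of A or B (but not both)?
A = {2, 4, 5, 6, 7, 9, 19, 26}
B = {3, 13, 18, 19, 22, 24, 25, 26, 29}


A △ B = (A \ B) ∪ (B \ A) = elements in exactly one of A or B
A \ B = {2, 4, 5, 6, 7, 9}
B \ A = {3, 13, 18, 22, 24, 25, 29}
A △ B = {2, 3, 4, 5, 6, 7, 9, 13, 18, 22, 24, 25, 29}

A △ B = {2, 3, 4, 5, 6, 7, 9, 13, 18, 22, 24, 25, 29}


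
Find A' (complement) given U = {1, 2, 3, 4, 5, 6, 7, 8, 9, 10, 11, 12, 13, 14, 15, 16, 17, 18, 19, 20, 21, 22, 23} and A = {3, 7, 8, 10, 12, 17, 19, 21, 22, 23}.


Aᶜ = U \ A = elements in U but not in A
U = {1, 2, 3, 4, 5, 6, 7, 8, 9, 10, 11, 12, 13, 14, 15, 16, 17, 18, 19, 20, 21, 22, 23}
A = {3, 7, 8, 10, 12, 17, 19, 21, 22, 23}
Aᶜ = {1, 2, 4, 5, 6, 9, 11, 13, 14, 15, 16, 18, 20}

Aᶜ = {1, 2, 4, 5, 6, 9, 11, 13, 14, 15, 16, 18, 20}


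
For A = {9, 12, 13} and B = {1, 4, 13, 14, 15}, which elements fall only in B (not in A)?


A = {9, 12, 13}
B = {1, 4, 13, 14, 15}
Region: only in B (not in A)
Elements: {1, 4, 14, 15}

Elements only in B (not in A): {1, 4, 14, 15}


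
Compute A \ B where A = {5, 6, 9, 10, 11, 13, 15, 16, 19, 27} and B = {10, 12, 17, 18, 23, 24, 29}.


A \ B = elements in A but not in B
A = {5, 6, 9, 10, 11, 13, 15, 16, 19, 27}
B = {10, 12, 17, 18, 23, 24, 29}
Remove from A any elements in B
A \ B = {5, 6, 9, 11, 13, 15, 16, 19, 27}

A \ B = {5, 6, 9, 11, 13, 15, 16, 19, 27}


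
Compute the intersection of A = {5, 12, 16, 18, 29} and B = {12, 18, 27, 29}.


A ∩ B = elements in both A and B
A = {5, 12, 16, 18, 29}
B = {12, 18, 27, 29}
A ∩ B = {12, 18, 29}

A ∩ B = {12, 18, 29}


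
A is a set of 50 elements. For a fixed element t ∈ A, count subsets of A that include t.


Subsets of A containing t correspond to subsets of A \ {t}, which has 49 elements.
Count = 2^(n-1) = 2^49
= 562949953421312

Number of subsets containing t = 562949953421312


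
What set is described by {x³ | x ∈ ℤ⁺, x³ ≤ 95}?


Checking each candidate:
Condition: positive perfect cubes ≤ 95
Result = {1, 8, 27, 64}

{1, 8, 27, 64}


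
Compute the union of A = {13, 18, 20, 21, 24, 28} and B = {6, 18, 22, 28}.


A ∪ B = all elements in A or B (or both)
A = {13, 18, 20, 21, 24, 28}
B = {6, 18, 22, 28}
A ∪ B = {6, 13, 18, 20, 21, 22, 24, 28}

A ∪ B = {6, 13, 18, 20, 21, 22, 24, 28}


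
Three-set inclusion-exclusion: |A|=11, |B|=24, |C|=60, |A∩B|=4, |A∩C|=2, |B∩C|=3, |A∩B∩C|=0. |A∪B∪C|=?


|A∪B∪C| = |A|+|B|+|C| - |A∩B|-|A∩C|-|B∩C| + |A∩B∩C|
= 11+24+60 - 4-2-3 + 0
= 95 - 9 + 0
= 86

|A ∪ B ∪ C| = 86


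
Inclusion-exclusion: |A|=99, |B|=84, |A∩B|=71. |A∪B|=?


|A ∪ B| = |A| + |B| - |A ∩ B|
= 99 + 84 - 71
= 112

|A ∪ B| = 112


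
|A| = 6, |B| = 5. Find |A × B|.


|A × B| = |A| × |B|
= 6 × 5
= 30

|A × B| = 30


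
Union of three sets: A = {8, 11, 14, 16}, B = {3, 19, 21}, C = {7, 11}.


A ∪ B = {3, 8, 11, 14, 16, 19, 21}
(A ∪ B) ∪ C = {3, 7, 8, 11, 14, 16, 19, 21}

A ∪ B ∪ C = {3, 7, 8, 11, 14, 16, 19, 21}


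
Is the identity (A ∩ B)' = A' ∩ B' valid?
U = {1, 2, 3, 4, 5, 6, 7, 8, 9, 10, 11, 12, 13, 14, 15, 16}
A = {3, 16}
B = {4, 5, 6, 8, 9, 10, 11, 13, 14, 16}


LHS: A ∩ B = {16}
(A ∩ B)' = U \ (A ∩ B) = {1, 2, 3, 4, 5, 6, 7, 8, 9, 10, 11, 12, 13, 14, 15}
A' = {1, 2, 4, 5, 6, 7, 8, 9, 10, 11, 12, 13, 14, 15}, B' = {1, 2, 3, 7, 12, 15}
Claimed RHS: A' ∩ B' = {1, 2, 7, 12, 15}
Identity is INVALID: LHS = {1, 2, 3, 4, 5, 6, 7, 8, 9, 10, 11, 12, 13, 14, 15} but the RHS claimed here equals {1, 2, 7, 12, 15}. The correct form is (A ∩ B)' = A' ∪ B'.

Identity is invalid: (A ∩ B)' = {1, 2, 3, 4, 5, 6, 7, 8, 9, 10, 11, 12, 13, 14, 15} but A' ∩ B' = {1, 2, 7, 12, 15}. The correct De Morgan law is (A ∩ B)' = A' ∪ B'.


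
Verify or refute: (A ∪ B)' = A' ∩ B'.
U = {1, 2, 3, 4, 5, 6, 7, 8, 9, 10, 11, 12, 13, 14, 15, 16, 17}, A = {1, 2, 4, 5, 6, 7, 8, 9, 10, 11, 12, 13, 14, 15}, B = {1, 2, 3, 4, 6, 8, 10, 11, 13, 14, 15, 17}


LHS: A ∪ B = {1, 2, 3, 4, 5, 6, 7, 8, 9, 10, 11, 12, 13, 14, 15, 17}
(A ∪ B)' = U \ (A ∪ B) = {16}
A' = {3, 16, 17}, B' = {5, 7, 9, 12, 16}
Claimed RHS: A' ∩ B' = {16}
Identity is VALID: LHS = RHS = {16} ✓

Identity is valid. (A ∪ B)' = A' ∩ B' = {16}


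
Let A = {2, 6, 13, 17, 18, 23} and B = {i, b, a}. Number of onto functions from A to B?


n = |A| = 6, k = |B| = 3. Surjections via inclusion-exclusion:
S(n,k) = Σ(-1)^i × C(k,i) × (k-i)^n, i=0 to k
i=0: (-1)^0×C(3,0)×3^6 = 729
i=1: (-1)^1×C(3,1)×2^6 = -192
i=2: (-1)^2×C(3,2)×1^6 = 3
i=3: (-1)^3×C(3,3)×0^6 = 0
Total = 540

Number of surjections = 540


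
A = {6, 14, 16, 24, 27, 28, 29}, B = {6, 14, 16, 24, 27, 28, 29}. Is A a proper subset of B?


A ⊂ B requires: A ⊆ B AND A ≠ B.
A ⊆ B? Yes
A = B? Yes
A = B, so A is not a PROPER subset.

No, A is not a proper subset of B


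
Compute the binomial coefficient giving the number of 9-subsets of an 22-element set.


C(n,k) = n! / (k!(n-k)!)
C(22,9) = 22! / (9!13!)
= 497420

C(22,9) = 497420


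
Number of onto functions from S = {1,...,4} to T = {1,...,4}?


n = |S| = 4, k = |T| = 4. Surjections via inclusion-exclusion:
S(n,k) = Σ(-1)^i × C(k,i) × (k-i)^n, i=0 to k
i=0: (-1)^0×C(4,0)×4^4 = 256
i=1: (-1)^1×C(4,1)×3^4 = -324
i=2: (-1)^2×C(4,2)×2^4 = 96
i=3: (-1)^3×C(4,3)×1^4 = -4
i=4: (-1)^4×C(4,4)×0^4 = 0
Total = 24

Number of surjections = 24


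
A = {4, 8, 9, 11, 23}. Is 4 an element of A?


A = {4, 8, 9, 11, 23}
Checking if 4 is in A
4 is in A → True

4 ∈ A


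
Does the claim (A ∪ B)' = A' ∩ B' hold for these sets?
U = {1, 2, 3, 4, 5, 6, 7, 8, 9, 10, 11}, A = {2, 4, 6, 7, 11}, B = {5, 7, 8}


LHS: A ∪ B = {2, 4, 5, 6, 7, 8, 11}
(A ∪ B)' = U \ (A ∪ B) = {1, 3, 9, 10}
A' = {1, 3, 5, 8, 9, 10}, B' = {1, 2, 3, 4, 6, 9, 10, 11}
Claimed RHS: A' ∩ B' = {1, 3, 9, 10}
Identity is VALID: LHS = RHS = {1, 3, 9, 10} ✓

Identity is valid. (A ∪ B)' = A' ∩ B' = {1, 3, 9, 10}


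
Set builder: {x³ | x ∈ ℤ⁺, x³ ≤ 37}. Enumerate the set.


Checking each candidate:
Condition: positive perfect cubes ≤ 37
Result = {1, 8, 27}

{1, 8, 27}


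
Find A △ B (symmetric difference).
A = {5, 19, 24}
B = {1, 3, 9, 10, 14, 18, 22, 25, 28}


A △ B = (A \ B) ∪ (B \ A) = elements in exactly one of A or B
A \ B = {5, 19, 24}
B \ A = {1, 3, 9, 10, 14, 18, 22, 25, 28}
A △ B = {1, 3, 5, 9, 10, 14, 18, 19, 22, 24, 25, 28}

A △ B = {1, 3, 5, 9, 10, 14, 18, 19, 22, 24, 25, 28}


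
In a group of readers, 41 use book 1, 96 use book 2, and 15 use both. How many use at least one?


|A ∪ B| = |A| + |B| - |A ∩ B|
= 41 + 96 - 15
= 122

|A ∪ B| = 122


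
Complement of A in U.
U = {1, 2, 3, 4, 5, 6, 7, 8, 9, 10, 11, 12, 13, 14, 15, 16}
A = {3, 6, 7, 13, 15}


Aᶜ = U \ A = elements in U but not in A
U = {1, 2, 3, 4, 5, 6, 7, 8, 9, 10, 11, 12, 13, 14, 15, 16}
A = {3, 6, 7, 13, 15}
Aᶜ = {1, 2, 4, 5, 8, 9, 10, 11, 12, 14, 16}

Aᶜ = {1, 2, 4, 5, 8, 9, 10, 11, 12, 14, 16}


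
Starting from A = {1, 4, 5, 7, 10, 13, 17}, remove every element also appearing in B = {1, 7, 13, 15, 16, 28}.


A \ B = elements in A but not in B
A = {1, 4, 5, 7, 10, 13, 17}
B = {1, 7, 13, 15, 16, 28}
Remove from A any elements in B
A \ B = {4, 5, 10, 17}

A \ B = {4, 5, 10, 17}


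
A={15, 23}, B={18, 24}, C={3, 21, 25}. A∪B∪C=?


A ∪ B = {15, 18, 23, 24}
(A ∪ B) ∪ C = {3, 15, 18, 21, 23, 24, 25}

A ∪ B ∪ C = {3, 15, 18, 21, 23, 24, 25}


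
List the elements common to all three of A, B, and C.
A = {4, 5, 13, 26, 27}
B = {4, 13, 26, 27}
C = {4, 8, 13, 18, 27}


A ∩ B = {4, 13, 26, 27}
(A ∩ B) ∩ C = {4, 13, 27}

A ∩ B ∩ C = {4, 13, 27}


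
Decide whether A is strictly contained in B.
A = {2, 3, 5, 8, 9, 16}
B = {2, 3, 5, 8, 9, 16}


A ⊂ B requires: A ⊆ B AND A ≠ B.
A ⊆ B? Yes
A = B? Yes
A = B, so A is not a PROPER subset.

No, A is not a proper subset of B


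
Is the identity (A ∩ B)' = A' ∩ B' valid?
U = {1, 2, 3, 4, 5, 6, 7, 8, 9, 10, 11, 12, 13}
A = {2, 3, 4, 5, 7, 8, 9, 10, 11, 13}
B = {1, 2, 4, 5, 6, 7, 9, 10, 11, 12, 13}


LHS: A ∩ B = {2, 4, 5, 7, 9, 10, 11, 13}
(A ∩ B)' = U \ (A ∩ B) = {1, 3, 6, 8, 12}
A' = {1, 6, 12}, B' = {3, 8}
Claimed RHS: A' ∩ B' = ∅
Identity is INVALID: LHS = {1, 3, 6, 8, 12} but the RHS claimed here equals ∅. The correct form is (A ∩ B)' = A' ∪ B'.

Identity is invalid: (A ∩ B)' = {1, 3, 6, 8, 12} but A' ∩ B' = ∅. The correct De Morgan law is (A ∩ B)' = A' ∪ B'.


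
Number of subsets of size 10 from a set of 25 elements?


C(n,k) = n! / (k!(n-k)!)
C(25,10) = 25! / (10!15!)
= 3268760

C(25,10) = 3268760


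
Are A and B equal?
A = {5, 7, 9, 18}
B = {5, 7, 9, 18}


Two sets are equal iff they have exactly the same elements.
A = {5, 7, 9, 18}
B = {5, 7, 9, 18}
Same elements → A = B

Yes, A = B


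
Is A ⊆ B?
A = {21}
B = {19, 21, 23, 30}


A ⊆ B means every element of A is in B.
All elements of A are in B.
So A ⊆ B.

Yes, A ⊆ B


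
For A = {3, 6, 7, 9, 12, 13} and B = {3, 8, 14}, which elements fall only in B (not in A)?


A = {3, 6, 7, 9, 12, 13}
B = {3, 8, 14}
Region: only in B (not in A)
Elements: {8, 14}

Elements only in B (not in A): {8, 14}


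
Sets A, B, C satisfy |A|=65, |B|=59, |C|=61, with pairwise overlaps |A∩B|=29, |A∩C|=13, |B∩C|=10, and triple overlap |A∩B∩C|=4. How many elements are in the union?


|A∪B∪C| = |A|+|B|+|C| - |A∩B|-|A∩C|-|B∩C| + |A∩B∩C|
= 65+59+61 - 29-13-10 + 4
= 185 - 52 + 4
= 137

|A ∪ B ∪ C| = 137


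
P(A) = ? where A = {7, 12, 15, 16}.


|A| = 4, so |P(A)| = 2^4 = 16
Enumerate subsets by cardinality (0 to 4):
∅, {7}, {12}, {15}, {16}, {7, 12}, {7, 15}, {7, 16}, {12, 15}, {12, 16}, {15, 16}, {7, 12, 15}, {7, 12, 16}, {7, 15, 16}, {12, 15, 16}, {7, 12, 15, 16}

P(A) has 16 subsets: ∅, {7}, {12}, {15}, {16}, {7, 12}, {7, 15}, {7, 16}, {12, 15}, {12, 16}, {15, 16}, {7, 12, 15}, {7, 12, 16}, {7, 15, 16}, {12, 15, 16}, {7, 12, 15, 16}


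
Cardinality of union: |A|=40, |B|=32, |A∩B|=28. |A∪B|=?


|A ∪ B| = |A| + |B| - |A ∩ B|
= 40 + 32 - 28
= 44

|A ∪ B| = 44


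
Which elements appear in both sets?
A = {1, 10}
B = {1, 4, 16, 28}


A ∩ B = elements in both A and B
A = {1, 10}
B = {1, 4, 16, 28}
A ∩ B = {1}

A ∩ B = {1}


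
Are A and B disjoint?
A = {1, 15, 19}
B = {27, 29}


Disjoint means A ∩ B = ∅.
A ∩ B = ∅
A ∩ B = ∅, so A and B are disjoint.

Yes, A and B are disjoint


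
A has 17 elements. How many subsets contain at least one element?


Total subsets = 2^n = 2^17 = 131072
Non-empty subsets exclude the empty set: 2^n - 1
= 131072 - 1
= 131071

Number of non-empty subsets = 131071


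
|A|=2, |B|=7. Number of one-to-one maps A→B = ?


An injection sends each of |A| = 2 inputs to a distinct output in B.
# injections = |B|·(|B|-1)·…·(|B|-|A|+1) = 7! / (7 - 2)!
= 7 × 6
= 42

Number of injections = 42


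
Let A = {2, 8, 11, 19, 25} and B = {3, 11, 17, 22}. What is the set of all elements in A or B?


A ∪ B = all elements in A or B (or both)
A = {2, 8, 11, 19, 25}
B = {3, 11, 17, 22}
A ∪ B = {2, 3, 8, 11, 17, 19, 22, 25}

A ∪ B = {2, 3, 8, 11, 17, 19, 22, 25}


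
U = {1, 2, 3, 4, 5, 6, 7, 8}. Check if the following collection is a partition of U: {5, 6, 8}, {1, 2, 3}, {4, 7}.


A partition requires: (1) non-empty parts, (2) pairwise disjoint, (3) union = U
Parts: {5, 6, 8}, {1, 2, 3}, {4, 7}
Union of parts: {1, 2, 3, 4, 5, 6, 7, 8}
U = {1, 2, 3, 4, 5, 6, 7, 8}
All non-empty? True
Pairwise disjoint? True
Covers U? True

Yes, valid partition


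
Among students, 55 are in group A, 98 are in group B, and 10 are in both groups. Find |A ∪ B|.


|A ∪ B| = |A| + |B| - |A ∩ B|
= 55 + 98 - 10
= 143

|A ∪ B| = 143


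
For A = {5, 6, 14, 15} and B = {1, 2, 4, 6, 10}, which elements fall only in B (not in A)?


A = {5, 6, 14, 15}
B = {1, 2, 4, 6, 10}
Region: only in B (not in A)
Elements: {1, 2, 4, 10}

Elements only in B (not in A): {1, 2, 4, 10}


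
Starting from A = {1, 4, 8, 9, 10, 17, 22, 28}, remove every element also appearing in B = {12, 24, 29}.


A \ B = elements in A but not in B
A = {1, 4, 8, 9, 10, 17, 22, 28}
B = {12, 24, 29}
Remove from A any elements in B
A \ B = {1, 4, 8, 9, 10, 17, 22, 28}

A \ B = {1, 4, 8, 9, 10, 17, 22, 28}


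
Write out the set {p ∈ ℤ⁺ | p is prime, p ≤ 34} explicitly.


Checking each candidate:
Condition: primes ≤ 34
Result = {2, 3, 5, 7, 11, 13, 17, 19, 23, 29, 31}

{2, 3, 5, 7, 11, 13, 17, 19, 23, 29, 31}


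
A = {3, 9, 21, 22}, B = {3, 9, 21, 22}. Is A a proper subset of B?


A ⊂ B requires: A ⊆ B AND A ≠ B.
A ⊆ B? Yes
A = B? Yes
A = B, so A is not a PROPER subset.

No, A is not a proper subset of B


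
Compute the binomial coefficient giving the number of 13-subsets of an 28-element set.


C(n,k) = n! / (k!(n-k)!)
C(28,13) = 28! / (13!15!)
= 37442160

C(28,13) = 37442160


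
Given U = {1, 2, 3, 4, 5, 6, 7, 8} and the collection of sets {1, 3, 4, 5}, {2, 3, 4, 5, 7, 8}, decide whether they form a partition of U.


A partition requires: (1) non-empty parts, (2) pairwise disjoint, (3) union = U
Parts: {1, 3, 4, 5}, {2, 3, 4, 5, 7, 8}
Union of parts: {1, 2, 3, 4, 5, 7, 8}
U = {1, 2, 3, 4, 5, 6, 7, 8}
All non-empty? True
Pairwise disjoint? False
Covers U? False

No, not a valid partition


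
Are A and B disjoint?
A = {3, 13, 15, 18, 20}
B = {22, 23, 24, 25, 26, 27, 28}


Disjoint means A ∩ B = ∅.
A ∩ B = ∅
A ∩ B = ∅, so A and B are disjoint.

Yes, A and B are disjoint


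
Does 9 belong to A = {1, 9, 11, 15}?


A = {1, 9, 11, 15}
Checking if 9 is in A
9 is in A → True

9 ∈ A


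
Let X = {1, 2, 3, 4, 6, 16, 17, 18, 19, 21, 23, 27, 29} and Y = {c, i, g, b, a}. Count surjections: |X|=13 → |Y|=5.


n = |X| = 13, k = |Y| = 5. Surjections via inclusion-exclusion:
S(n,k) = Σ(-1)^i × C(k,i) × (k-i)^n, i=0 to k
i=0: (-1)^0×C(5,0)×5^13 = 1220703125
i=1: (-1)^1×C(5,1)×4^13 = -335544320
i=2: (-1)^2×C(5,2)×3^13 = 15943230
i=3: (-1)^3×C(5,3)×2^13 = -81920
i=4: (-1)^4×C(5,4)×1^13 = 5
i=5: (-1)^5×C(5,5)×0^13 = 0
Total = 901020120

Number of surjections = 901020120


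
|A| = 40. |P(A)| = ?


Number of subsets = 2^n
= 2^40
= 1099511627776

|P(A)| = 1099511627776


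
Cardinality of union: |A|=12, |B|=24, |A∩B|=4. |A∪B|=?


|A ∪ B| = |A| + |B| - |A ∩ B|
= 12 + 24 - 4
= 32

|A ∪ B| = 32


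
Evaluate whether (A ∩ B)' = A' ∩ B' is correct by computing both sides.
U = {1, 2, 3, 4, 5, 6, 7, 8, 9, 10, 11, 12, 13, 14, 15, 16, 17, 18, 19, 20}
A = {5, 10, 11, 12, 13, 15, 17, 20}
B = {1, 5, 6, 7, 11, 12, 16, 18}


LHS: A ∩ B = {5, 11, 12}
(A ∩ B)' = U \ (A ∩ B) = {1, 2, 3, 4, 6, 7, 8, 9, 10, 13, 14, 15, 16, 17, 18, 19, 20}
A' = {1, 2, 3, 4, 6, 7, 8, 9, 14, 16, 18, 19}, B' = {2, 3, 4, 8, 9, 10, 13, 14, 15, 17, 19, 20}
Claimed RHS: A' ∩ B' = {2, 3, 4, 8, 9, 14, 19}
Identity is INVALID: LHS = {1, 2, 3, 4, 6, 7, 8, 9, 10, 13, 14, 15, 16, 17, 18, 19, 20} but the RHS claimed here equals {2, 3, 4, 8, 9, 14, 19}. The correct form is (A ∩ B)' = A' ∪ B'.

Identity is invalid: (A ∩ B)' = {1, 2, 3, 4, 6, 7, 8, 9, 10, 13, 14, 15, 16, 17, 18, 19, 20} but A' ∩ B' = {2, 3, 4, 8, 9, 14, 19}. The correct De Morgan law is (A ∩ B)' = A' ∪ B'.


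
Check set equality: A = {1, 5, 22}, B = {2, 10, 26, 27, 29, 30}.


Two sets are equal iff they have exactly the same elements.
A = {1, 5, 22}
B = {2, 10, 26, 27, 29, 30}
Differences: {1, 2, 5, 10, 22, 26, 27, 29, 30}
A ≠ B

No, A ≠ B


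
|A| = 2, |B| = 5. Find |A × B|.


|A × B| = |A| × |B|
= 2 × 5
= 10

|A × B| = 10


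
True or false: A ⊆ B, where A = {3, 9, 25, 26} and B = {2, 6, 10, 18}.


A ⊆ B means every element of A is in B.
Elements in A not in B: {3, 9, 25, 26}
So A ⊄ B.

No, A ⊄ B


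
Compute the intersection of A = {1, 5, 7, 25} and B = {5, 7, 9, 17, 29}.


A ∩ B = elements in both A and B
A = {1, 5, 7, 25}
B = {5, 7, 9, 17, 29}
A ∩ B = {5, 7}

A ∩ B = {5, 7}


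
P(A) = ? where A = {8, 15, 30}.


|A| = 3, so |P(A)| = 2^3 = 8
Enumerate subsets by cardinality (0 to 3):
∅, {8}, {15}, {30}, {8, 15}, {8, 30}, {15, 30}, {8, 15, 30}

P(A) has 8 subsets: ∅, {8}, {15}, {30}, {8, 15}, {8, 30}, {15, 30}, {8, 15, 30}


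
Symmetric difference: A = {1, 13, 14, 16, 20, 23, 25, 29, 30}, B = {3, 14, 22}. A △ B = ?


A △ B = (A \ B) ∪ (B \ A) = elements in exactly one of A or B
A \ B = {1, 13, 16, 20, 23, 25, 29, 30}
B \ A = {3, 22}
A △ B = {1, 3, 13, 16, 20, 22, 23, 25, 29, 30}

A △ B = {1, 3, 13, 16, 20, 22, 23, 25, 29, 30}


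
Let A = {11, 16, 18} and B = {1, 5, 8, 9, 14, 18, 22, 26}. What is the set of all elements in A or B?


A ∪ B = all elements in A or B (or both)
A = {11, 16, 18}
B = {1, 5, 8, 9, 14, 18, 22, 26}
A ∪ B = {1, 5, 8, 9, 11, 14, 16, 18, 22, 26}

A ∪ B = {1, 5, 8, 9, 11, 14, 16, 18, 22, 26}


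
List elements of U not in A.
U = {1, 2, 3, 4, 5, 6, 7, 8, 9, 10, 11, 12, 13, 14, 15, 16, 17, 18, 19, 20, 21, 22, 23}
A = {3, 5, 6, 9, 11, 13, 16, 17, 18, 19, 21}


Aᶜ = U \ A = elements in U but not in A
U = {1, 2, 3, 4, 5, 6, 7, 8, 9, 10, 11, 12, 13, 14, 15, 16, 17, 18, 19, 20, 21, 22, 23}
A = {3, 5, 6, 9, 11, 13, 16, 17, 18, 19, 21}
Aᶜ = {1, 2, 4, 7, 8, 10, 12, 14, 15, 20, 22, 23}

Aᶜ = {1, 2, 4, 7, 8, 10, 12, 14, 15, 20, 22, 23}


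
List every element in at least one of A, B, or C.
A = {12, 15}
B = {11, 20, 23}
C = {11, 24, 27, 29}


A ∪ B = {11, 12, 15, 20, 23}
(A ∪ B) ∪ C = {11, 12, 15, 20, 23, 24, 27, 29}

A ∪ B ∪ C = {11, 12, 15, 20, 23, 24, 27, 29}


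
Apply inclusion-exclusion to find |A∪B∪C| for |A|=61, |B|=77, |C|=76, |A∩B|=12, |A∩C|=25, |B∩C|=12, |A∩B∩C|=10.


|A∪B∪C| = |A|+|B|+|C| - |A∩B|-|A∩C|-|B∩C| + |A∩B∩C|
= 61+77+76 - 12-25-12 + 10
= 214 - 49 + 10
= 175

|A ∪ B ∪ C| = 175


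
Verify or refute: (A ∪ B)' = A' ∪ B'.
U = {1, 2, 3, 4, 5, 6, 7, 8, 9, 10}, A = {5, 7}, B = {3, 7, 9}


LHS: A ∪ B = {3, 5, 7, 9}
(A ∪ B)' = U \ (A ∪ B) = {1, 2, 4, 6, 8, 10}
A' = {1, 2, 3, 4, 6, 8, 9, 10}, B' = {1, 2, 4, 5, 6, 8, 10}
Claimed RHS: A' ∪ B' = {1, 2, 3, 4, 5, 6, 8, 9, 10}
Identity is INVALID: LHS = {1, 2, 4, 6, 8, 10} but the RHS claimed here equals {1, 2, 3, 4, 5, 6, 8, 9, 10}. The correct form is (A ∪ B)' = A' ∩ B'.

Identity is invalid: (A ∪ B)' = {1, 2, 4, 6, 8, 10} but A' ∪ B' = {1, 2, 3, 4, 5, 6, 8, 9, 10}. The correct De Morgan law is (A ∪ B)' = A' ∩ B'.


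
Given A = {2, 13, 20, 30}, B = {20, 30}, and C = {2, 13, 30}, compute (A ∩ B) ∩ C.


A ∩ B = {20, 30}
(A ∩ B) ∩ C = {30}

A ∩ B ∩ C = {30}


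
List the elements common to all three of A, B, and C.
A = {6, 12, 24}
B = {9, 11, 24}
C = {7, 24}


A ∩ B = {24}
(A ∩ B) ∩ C = {24}

A ∩ B ∩ C = {24}


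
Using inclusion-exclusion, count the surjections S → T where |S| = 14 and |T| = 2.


n = |S| = 14, k = |T| = 2. Surjections via inclusion-exclusion:
S(n,k) = Σ(-1)^i × C(k,i) × (k-i)^n, i=0 to k
i=0: (-1)^0×C(2,0)×2^14 = 16384
i=1: (-1)^1×C(2,1)×1^14 = -2
i=2: (-1)^2×C(2,2)×0^14 = 0
Total = 16382

Number of surjections = 16382


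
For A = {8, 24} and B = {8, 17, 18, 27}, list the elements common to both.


A ∩ B = elements in both A and B
A = {8, 24}
B = {8, 17, 18, 27}
A ∩ B = {8}

A ∩ B = {8}


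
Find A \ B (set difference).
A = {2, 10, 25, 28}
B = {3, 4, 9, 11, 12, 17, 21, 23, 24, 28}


A \ B = elements in A but not in B
A = {2, 10, 25, 28}
B = {3, 4, 9, 11, 12, 17, 21, 23, 24, 28}
Remove from A any elements in B
A \ B = {2, 10, 25}

A \ B = {2, 10, 25}


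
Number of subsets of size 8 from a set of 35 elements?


C(n,k) = n! / (k!(n-k)!)
C(35,8) = 35! / (8!27!)
= 23535820

C(35,8) = 23535820


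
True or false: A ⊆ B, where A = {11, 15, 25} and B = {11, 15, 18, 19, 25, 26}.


A ⊆ B means every element of A is in B.
All elements of A are in B.
So A ⊆ B.

Yes, A ⊆ B


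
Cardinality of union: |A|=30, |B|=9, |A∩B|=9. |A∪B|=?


|A ∪ B| = |A| + |B| - |A ∩ B|
= 30 + 9 - 9
= 30

|A ∪ B| = 30


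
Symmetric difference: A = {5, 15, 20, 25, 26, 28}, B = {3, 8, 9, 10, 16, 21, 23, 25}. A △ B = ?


A △ B = (A \ B) ∪ (B \ A) = elements in exactly one of A or B
A \ B = {5, 15, 20, 26, 28}
B \ A = {3, 8, 9, 10, 16, 21, 23}
A △ B = {3, 5, 8, 9, 10, 15, 16, 20, 21, 23, 26, 28}

A △ B = {3, 5, 8, 9, 10, 15, 16, 20, 21, 23, 26, 28}


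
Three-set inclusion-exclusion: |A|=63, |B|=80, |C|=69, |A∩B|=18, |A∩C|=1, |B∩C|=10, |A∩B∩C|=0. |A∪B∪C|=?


|A∪B∪C| = |A|+|B|+|C| - |A∩B|-|A∩C|-|B∩C| + |A∩B∩C|
= 63+80+69 - 18-1-10 + 0
= 212 - 29 + 0
= 183

|A ∪ B ∪ C| = 183


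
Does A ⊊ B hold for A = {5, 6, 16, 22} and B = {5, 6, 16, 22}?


A ⊂ B requires: A ⊆ B AND A ≠ B.
A ⊆ B? Yes
A = B? Yes
A = B, so A is not a PROPER subset.

No, A is not a proper subset of B


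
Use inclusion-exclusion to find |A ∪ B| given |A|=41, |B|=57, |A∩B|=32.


|A ∪ B| = |A| + |B| - |A ∩ B|
= 41 + 57 - 32
= 66

|A ∪ B| = 66


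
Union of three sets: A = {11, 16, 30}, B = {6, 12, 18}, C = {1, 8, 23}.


A ∪ B = {6, 11, 12, 16, 18, 30}
(A ∪ B) ∪ C = {1, 6, 8, 11, 12, 16, 18, 23, 30}

A ∪ B ∪ C = {1, 6, 8, 11, 12, 16, 18, 23, 30}


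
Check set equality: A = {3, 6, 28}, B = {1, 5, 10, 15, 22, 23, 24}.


Two sets are equal iff they have exactly the same elements.
A = {3, 6, 28}
B = {1, 5, 10, 15, 22, 23, 24}
Differences: {1, 3, 5, 6, 10, 15, 22, 23, 24, 28}
A ≠ B

No, A ≠ B


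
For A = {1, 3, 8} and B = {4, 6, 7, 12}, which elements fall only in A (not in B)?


A = {1, 3, 8}
B = {4, 6, 7, 12}
Region: only in A (not in B)
Elements: {1, 3, 8}

Elements only in A (not in B): {1, 3, 8}
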